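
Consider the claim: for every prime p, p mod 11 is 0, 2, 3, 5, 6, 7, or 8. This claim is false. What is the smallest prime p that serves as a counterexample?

p = 2: 2 mod 11 = 2.
p = 3: 3 mod 11 = 3.
p = 5: 5 mod 11 = 5.
p = 7: 7 mod 11 = 7.
p = 11: 11 mod 11 = 0.
p = 13: 13 mod 11 = 2.
p = 17: 17 mod 11 = 6.
p = 19: 19 mod 11 = 8.
p = 23: 23 mod 11 = 1 — not in {0, 2, 3, 5, 6, 7, 8}.
Hence p = 23 is a counterexample.

p = 23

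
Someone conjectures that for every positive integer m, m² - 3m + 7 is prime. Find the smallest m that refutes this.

m = 6

We need the least positive integer m for which m² - 3m + 7 is not prime.
m = 1: m² - 3m + 7 = 5, prime.
m = 2: m² - 3m + 7 = 5, prime.
m = 3: m² - 3m + 7 = 7, prime.
m = 4: m² - 3m + 7 = 11, prime.
m = 5: m² - 3m + 7 = 17, prime.
m = 6: m² - 3m + 7 = 25 = 5 × 5, composite.
Hence m = 6 is a counterexample.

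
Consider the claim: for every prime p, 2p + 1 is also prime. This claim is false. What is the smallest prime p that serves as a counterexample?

For p = 2, 3, 5 the conclusion holds.
p = 7: 2p + 1 = 15 = 3 × 5, not prime.
Hence p = 7 is a counterexample.

p = 7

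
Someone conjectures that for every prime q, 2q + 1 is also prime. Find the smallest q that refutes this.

Check each prime q in order until 2q + 1 is not prime.
For q = 2, 3, 5 the conclusion holds.
q = 7: 2q + 1 = 15 = 3 × 5, not prime.

q = 7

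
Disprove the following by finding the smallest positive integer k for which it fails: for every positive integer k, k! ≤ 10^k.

k = 25

The first 24 eligible values, up to k = 24, all satisfy the conclusion.
k = 25: k! = 15511210043330985984000000 and 10^k = 10000000000000000000000000, so 15511210043330985984000000 > 10000000000000000000000000.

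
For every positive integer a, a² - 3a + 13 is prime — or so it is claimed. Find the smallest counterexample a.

a = 12

A counterexample is any positive integer a such that a² - 3a + 13 is not prime; we check each in order.
For a = 1, 2, 3, 4, …, 9, 10, 11 the conclusion holds.
a = 12: a² - 3a + 13 = 121 = 11 × 11, composite.
Thus a = 12 disproves the claim, and no smaller a works.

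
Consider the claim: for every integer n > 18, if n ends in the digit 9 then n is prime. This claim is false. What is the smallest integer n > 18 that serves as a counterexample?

We need the least integer n > 18 for which n ends in the digit 9 but n is not prime.
n = 19: 19 ends in 9 and is prime.
n = 29: 29 ends in 9 and is prime.
n = 39: 39 ends in 9; 39 = 3 × 13, composite.
So n = 39 is the smallest counterexample.

n = 39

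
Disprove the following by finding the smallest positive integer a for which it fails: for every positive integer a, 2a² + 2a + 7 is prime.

We need the least positive integer a for which 2a² + 2a + 7 is not prime.
The first 5 eligible values, up to a = 5, all satisfy the conclusion.
a = 6: 2a² + 2a + 7 = 91 = 7 × 13, composite.
So a = 6 is the smallest counterexample.

a = 6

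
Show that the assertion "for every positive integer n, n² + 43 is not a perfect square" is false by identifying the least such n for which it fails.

The first 20 eligible values, up to n = 20, all satisfy the conclusion.
n = 21: 21² + 43 = 484 = 22², a perfect square.

n = 21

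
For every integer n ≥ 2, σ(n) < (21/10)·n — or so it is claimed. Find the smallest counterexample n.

n = 12

The first 10 eligible values, up to n = 11, all satisfy the conclusion.
n = 12: σ(12) = 28; 28 ≥ 126/5.
Thus n = 12 disproves the claim, and no smaller n works.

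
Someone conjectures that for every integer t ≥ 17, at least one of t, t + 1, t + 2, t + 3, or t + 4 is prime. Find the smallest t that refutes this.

t = 17: 17 is prime.
t = 18: 19 is prime.
t = 19: 19 is prime.
t = 20: 23 is prime.
t = 21: 23 is prime.
t = 22: 23 is prime.
t = 23: 23 is prime.
t = 24: 24 = 2 × 12; 25 = 5 × 5; 26 = 2 × 13; 27 = 3 × 9; 28 = 2 × 14 — all composite.

t = 24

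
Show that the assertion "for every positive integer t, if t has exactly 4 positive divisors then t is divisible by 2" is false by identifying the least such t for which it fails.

t = 15

We need the least positive integer t for which t has exactly 4 positive divisors but t is not divisible by 2.
t = 6: τ(6) = 4; 6 mod 2 = 0.
t = 8: τ(8) = 4; 8 mod 2 = 0.
t = 10: τ(10) = 4; 10 mod 2 = 0.
t = 14: τ(14) = 4; 14 mod 2 = 0.
t = 15: τ(15) = 4; 15 mod 2 = 1.
Thus t = 15 disproves the claim, and no smaller t works.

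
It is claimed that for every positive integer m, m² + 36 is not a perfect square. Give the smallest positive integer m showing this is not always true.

Check each positive integer m in order until m² + 36 is a perfect square.
For m = 1, 2, 3, 4, 5, 6, 7 the conclusion holds.
m = 8: 8² + 36 = 100 = 10², a perfect square.
So m = 8 is the smallest counterexample.

m = 8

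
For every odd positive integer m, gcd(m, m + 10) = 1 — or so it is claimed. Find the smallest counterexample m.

Check each odd positive integer m in order until gcd(m, m + 10) > 1.
For m = 1, 3 the conclusion holds.
m = 5: gcd(5, 15) = 5.
Thus m = 5 disproves the claim, and no smaller m works.

m = 5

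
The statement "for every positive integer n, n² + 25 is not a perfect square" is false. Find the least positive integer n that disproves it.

We need the least positive integer n for which n² + 25 is a perfect square.
For n = 1, 2, 3, 4, …, 9, 10, 11 the conclusion holds.
n = 12: 12² + 25 = 169 = 13², a perfect square.

n = 12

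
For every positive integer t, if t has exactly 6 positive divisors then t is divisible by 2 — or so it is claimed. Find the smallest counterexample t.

t = 45

The first 6 eligible values, up to t = 44, all satisfy the conclusion.
t = 45: τ(45) = 6; 45 mod 2 = 1.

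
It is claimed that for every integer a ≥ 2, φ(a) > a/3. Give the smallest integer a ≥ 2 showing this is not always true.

a = 6

a = 2: φ(2) = 1 and 2/3 = 2/3, so φ(2) > 2/3.
a = 3: φ(3) = 2 and 3/3 = 1, so φ(3) > 3/3.
a = 4: φ(4) = 2 and 4/3 = 4/3, so φ(4) > 4/3.
a = 5: φ(5) = 4 and 5/3 = 5/3, so φ(5) > 5/3.
a = 6: φ(6) = 2 and 6/3 = 2, so φ(6) ≤ 6/3.
So a = 6 is the smallest counterexample.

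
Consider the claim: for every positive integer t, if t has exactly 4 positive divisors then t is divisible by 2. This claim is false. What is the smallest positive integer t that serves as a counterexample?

We need the least positive integer t for which t has exactly 4 positive divisors but t is not divisible by 2.
For t = 6, 8, 10, 14 the conclusion holds.
t = 15: τ(15) = 4; 15 mod 2 = 1.
Hence t = 15 is a counterexample.

t = 15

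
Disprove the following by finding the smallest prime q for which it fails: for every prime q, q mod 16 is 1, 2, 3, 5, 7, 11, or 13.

We need the least prime q for which the claim fails.
The first 10 eligible values, up to q = 29, all satisfy the conclusion.
q = 31: 31 mod 16 = 15 — not in {1, 2, 3, 5, 7, 11, 13}.
So q = 31 is the smallest counterexample.

q = 31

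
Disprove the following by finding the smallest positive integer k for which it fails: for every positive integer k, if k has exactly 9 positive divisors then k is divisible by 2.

k = 225

We need the least positive integer k for which k has exactly 9 positive divisors but k is not divisible by 2.
k = 36: τ(36) = 9; 36 mod 2 = 0.
k = 100: τ(100) = 9; 100 mod 2 = 0.
k = 196: τ(196) = 9; 196 mod 2 = 0.
k = 225: τ(225) = 9; 225 mod 2 = 1.
So k = 225 is the smallest counterexample.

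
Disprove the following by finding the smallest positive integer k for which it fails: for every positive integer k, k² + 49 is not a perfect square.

Check each positive integer k in order until k² + 49 is a perfect square.
For k = 1, 2, 3, 4, …, 21, 22, 23 the conclusion holds.
k = 24: 24² + 49 = 625 = 25², a perfect square.
Thus k = 24 disproves the claim, and no smaller k works.

k = 24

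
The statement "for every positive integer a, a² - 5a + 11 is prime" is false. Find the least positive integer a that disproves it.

a = 7

For a = 1, 2, 3, 4, 5, 6 the conclusion holds.
a = 7: a² - 5a + 11 = 25 = 5 × 5, composite.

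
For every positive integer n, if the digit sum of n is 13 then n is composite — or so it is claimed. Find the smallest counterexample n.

We need the least positive integer n for which the digit sum of n is 13 but n is prime.
n = 49: digit sum 13; 49 is composite.
n = 58: digit sum 13; 58 is composite.
n = 67: digit sum 13; 67 is prime, not composite.
Hence n = 67 is a counterexample.

n = 67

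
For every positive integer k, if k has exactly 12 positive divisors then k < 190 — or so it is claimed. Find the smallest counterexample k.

A counterexample is any positive integer k such that k has exactly 12 positive divisors but the claim fails; we check each in order.
For k = 60, 72, 84, 90, …, 150, 156, 160 the conclusion holds.
k = 198: τ(198) = 12; 198 ≥ 190.

k = 198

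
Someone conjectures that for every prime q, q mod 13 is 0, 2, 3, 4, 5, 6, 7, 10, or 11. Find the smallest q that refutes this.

A counterexample is any prime q such that the claim fails; we check each in order.
For q = 2, 3, 5, 7, …, 37, 41, 43 the conclusion holds.
q = 47: 47 mod 13 = 8 — not in {0, 2, 3, 4, 5, 6, 7, 10, 11}.

q = 47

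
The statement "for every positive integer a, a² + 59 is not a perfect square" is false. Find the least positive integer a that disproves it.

a = 29

For a = 1, 2, 3, 4, …, 26, 27, 28 the conclusion holds.
a = 29: 29² + 59 = 900 = 30², a perfect square.
Hence a = 29 is a counterexample.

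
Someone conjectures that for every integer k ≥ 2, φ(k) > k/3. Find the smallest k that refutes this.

Check each integer k ≥ 2 in order until the claim fails.
For k = 2, 3, 4, 5 the conclusion holds.
k = 6: φ(6) = 2 and 6/3 = 2, so φ(6) ≤ 6/3.

k = 6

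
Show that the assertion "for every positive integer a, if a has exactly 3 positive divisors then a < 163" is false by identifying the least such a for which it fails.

The first 5 eligible values, up to a = 121, all satisfy the conclusion.
a = 169: τ(169) = 3; 169 ≥ 163.

a = 169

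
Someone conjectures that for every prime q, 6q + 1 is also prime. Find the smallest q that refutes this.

q = 19

A counterexample is any prime q such that 6q + 1 is not prime; we check each in order.
For q = 2, 3, 5, 7, 11, 13, 17 the conclusion holds.
q = 19: 6q + 1 = 115 = 5 × 23, not prime.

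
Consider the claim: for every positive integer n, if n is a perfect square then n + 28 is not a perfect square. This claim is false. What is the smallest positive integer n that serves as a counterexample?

We need the least positive integer n for which n is a perfect square but n + 28 is a perfect square.
n = 1: 1 + 28 = 29, not a perfect square.
n = 4: 4 + 28 = 32, not a perfect square.
n = 9: 9 + 28 = 37, not a perfect square.
n = 16: 16 + 28 = 44, not a perfect square.
n = 25: 25 + 28 = 53, not a perfect square.
n = 36: 36 = 6² and 36 + 28 = 64 = 8².

n = 36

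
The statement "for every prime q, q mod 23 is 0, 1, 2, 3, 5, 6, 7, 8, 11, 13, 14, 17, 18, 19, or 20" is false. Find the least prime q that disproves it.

For q = 2, 3, 5, 7, …, 47, 53, 59 the conclusion holds.
q = 61: 61 mod 23 = 15 — not in {0, 1, 2, 3, 5, 6, 7, 8, 11, 13, 14, 17, 18, 19, 20}.

q = 61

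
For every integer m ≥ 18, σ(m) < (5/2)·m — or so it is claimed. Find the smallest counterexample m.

We need the least integer m ≥ 18 for which the claim fails.
m = 18: σ(18) = 39; 39 < 45.
m = 19: σ(19) = 20; 20 < 95/2.
m = 20: σ(20) = 42; 42 < 50.
m = 21: σ(21) = 32; 32 < 105/2.
m = 22: σ(22) = 36; 36 < 55.
m = 23: σ(23) = 24; 24 < 115/2.
m = 24: σ(24) = 60; 60 ≥ 60.

m = 24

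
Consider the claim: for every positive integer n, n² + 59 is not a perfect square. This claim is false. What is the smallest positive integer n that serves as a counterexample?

We need the least positive integer n for which n² + 59 is a perfect square.
The first 28 eligible values, up to n = 28, all satisfy the conclusion.
n = 29: 29² + 59 = 900 = 30², a perfect square.

n = 29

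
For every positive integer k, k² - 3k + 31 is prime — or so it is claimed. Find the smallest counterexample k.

We need the least positive integer k for which k² - 3k + 31 is not prime.
For k = 1, 2, 3 the conclusion holds.
k = 4: k² - 3k + 31 = 35 = 5 × 7, composite.

k = 4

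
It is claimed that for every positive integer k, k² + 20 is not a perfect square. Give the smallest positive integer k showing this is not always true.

k = 4

Check each positive integer k in order until k² + 20 is a perfect square.
For k = 1, 2, 3 the conclusion holds.
k = 4: 4² + 20 = 36 = 6², a perfect square.
Hence k = 4 is a counterexample.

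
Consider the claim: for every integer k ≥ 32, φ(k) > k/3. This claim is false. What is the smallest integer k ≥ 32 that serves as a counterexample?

k = 36

For k = 32, 33, 34, 35 the conclusion holds.
k = 36: φ(36) = 12 and 36/3 = 12, so φ(36) ≤ 36/3.
Hence k = 36 is a counterexample.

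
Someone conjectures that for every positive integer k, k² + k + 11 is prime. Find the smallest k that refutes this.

For k = 1, 2, 3, 4, 5, 6, 7, 8, 9 the conclusion holds.
k = 10: k² + k + 11 = 121 = 11 × 11, composite.

k = 10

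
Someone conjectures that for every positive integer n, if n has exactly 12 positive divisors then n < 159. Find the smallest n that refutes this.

A counterexample is any positive integer n such that n has exactly 12 positive divisors but the claim fails; we check each in order.
The first 11 eligible values, up to n = 156, all satisfy the conclusion.
n = 160: τ(160) = 12; 160 ≥ 159.

n = 160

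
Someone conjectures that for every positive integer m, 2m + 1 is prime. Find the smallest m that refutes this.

We need the least positive integer m for which 2m + 1 is not prime.
For m = 1, 2, 3 the conclusion holds.
m = 4: 2m + 1 = 9 = 3 × 3, composite.

m = 4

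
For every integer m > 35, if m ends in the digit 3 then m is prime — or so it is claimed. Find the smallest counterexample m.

A counterexample is any integer m > 35 such that m ends in the digit 3 but m is not prime; we check each in order.
m = 43: 43 ends in 3 and is prime.
m = 53: 53 ends in 3 and is prime.
m = 63: 63 ends in 3; 63 = 3 × 21, composite.
Thus m = 63 disproves the claim, and no smaller m works.

m = 63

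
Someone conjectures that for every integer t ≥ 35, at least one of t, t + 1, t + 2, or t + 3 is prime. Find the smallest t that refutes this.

A counterexample is any integer t ≥ 35 such that t, t + 1, t + 2, t + 3 are all composite; we check each in order.
For t = 35, 36, 37, 38, …, 45, 46, 47 the conclusion holds.
t = 48: 48 = 2 × 24; 49 = 7 × 7; 50 = 2 × 25; 51 = 3 × 17 — all composite.
Hence t = 48 is a counterexample.

t = 48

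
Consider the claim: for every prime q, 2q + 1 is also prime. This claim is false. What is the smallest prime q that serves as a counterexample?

q = 7

A counterexample is any prime q such that 2q + 1 is not prime; we check each in order.
q = 2: 2q + 1 = 5, prime.
q = 3: 2q + 1 = 7, prime.
q = 5: 2q + 1 = 11, prime.
q = 7: 2q + 1 = 15 = 3 × 5, not prime.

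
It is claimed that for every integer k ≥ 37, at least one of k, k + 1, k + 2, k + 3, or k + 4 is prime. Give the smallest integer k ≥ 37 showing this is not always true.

k = 48

Check each integer k ≥ 37 in order until k, k + 1, k + 2, k + 3, k + 4 are all composite.
For k = 37, 38, 39, 40, …, 45, 46, 47 the conclusion holds.
k = 48: 48 = 2 × 24; 49 = 7 × 7; 50 = 2 × 25; 51 = 3 × 17; 52 = 2 × 26 — all composite.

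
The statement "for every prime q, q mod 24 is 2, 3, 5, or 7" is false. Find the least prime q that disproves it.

Check each prime q in order until the claim fails.
q = 2: 2 mod 24 = 2.
q = 3: 3 mod 24 = 3.
q = 5: 5 mod 24 = 5.
q = 7: 7 mod 24 = 7.
q = 11: 11 mod 24 = 11 — not in {2, 3, 5, 7}.

q = 11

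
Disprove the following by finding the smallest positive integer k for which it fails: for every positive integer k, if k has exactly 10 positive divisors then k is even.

Check each positive integer k in order until k has exactly 10 positive divisors but k is odd.
The first 9 eligible values, up to k = 368, all satisfy the conclusion.
k = 405: divisors of 405: 10 divisors; 405 is odd.

k = 405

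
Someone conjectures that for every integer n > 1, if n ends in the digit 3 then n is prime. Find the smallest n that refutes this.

Check each integer n > 1 in order until n ends in the digit 3 but n is not prime.
n = 3: 3 ends in 3 and is prime.
n = 13: 13 ends in 3 and is prime.
n = 23: 23 ends in 3 and is prime.
n = 33: 33 ends in 3; 33 = 3 × 11, composite.

n = 33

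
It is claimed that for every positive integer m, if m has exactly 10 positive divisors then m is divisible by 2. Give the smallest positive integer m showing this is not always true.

m = 405

We need the least positive integer m for which m has exactly 10 positive divisors but m is not divisible by 2.
For m = 48, 80, 112, 162, 176, 208, 272, 304, 368 the conclusion holds.
m = 405: τ(405) = 10; 405 mod 2 = 1.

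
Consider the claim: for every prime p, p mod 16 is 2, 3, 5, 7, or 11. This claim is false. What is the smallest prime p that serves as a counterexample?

p = 13

A counterexample is any prime p such that the claim fails; we check each in order.
For p = 2, 3, 5, 7, 11 the conclusion holds.
p = 13: 13 mod 16 = 13 — not in {2, 3, 5, 7, 11}.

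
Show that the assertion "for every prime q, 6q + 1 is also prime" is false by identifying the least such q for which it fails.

q = 19

For q = 2, 3, 5, 7, 11, 13, 17 the conclusion holds.
q = 19: 6q + 1 = 115 = 5 × 23, not prime.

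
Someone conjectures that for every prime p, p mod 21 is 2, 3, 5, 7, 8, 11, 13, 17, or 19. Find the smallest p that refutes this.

Check each prime p in order until the claim fails.
For p = 2, 3, 5, 7, 11, 13, 17, 19, 23, 29 the conclusion holds.
p = 31: 31 mod 21 = 10 — not in {2, 3, 5, 7, 8, 11, 13, 17, 19}.
Thus p = 31 disproves the claim, and no smaller p works.

p = 31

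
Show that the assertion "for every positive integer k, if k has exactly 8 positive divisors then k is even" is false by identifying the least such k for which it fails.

k = 105

For k = 24, 30, 40, 42, …, 88, 102, 104 the conclusion holds.
k = 105: divisors of 105: 1, 3, 5, 7, 15, 21, 35, 105; 105 is odd.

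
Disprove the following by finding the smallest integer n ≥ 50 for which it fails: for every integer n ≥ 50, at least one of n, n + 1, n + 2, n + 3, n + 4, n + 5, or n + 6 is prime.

n = 90

For n = 50, 51, 52, 53, …, 87, 88, 89 the conclusion holds.
n = 90: 90 = 2 × 45; 91 = 7 × 13; 92 = 2 × 46; 93 = 3 × 31; 94 = 2 × 47; 95 = 5 × 19; 96 = 2 × 48 — all composite.
Thus n = 90 disproves the claim, and no smaller n works.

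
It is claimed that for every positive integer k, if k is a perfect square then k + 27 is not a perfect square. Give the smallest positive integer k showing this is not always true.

For k = 1, 4 the conclusion holds.
k = 9: 9 = 3² and 9 + 27 = 36 = 6².
Thus k = 9 disproves the claim, and no smaller k works.

k = 9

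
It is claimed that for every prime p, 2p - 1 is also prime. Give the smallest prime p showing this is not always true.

Check each prime p in order until 2p - 1 is not prime.
For p = 2, 3 the conclusion holds.
p = 5: 2p - 1 = 9 = 3 × 3, not prime.

p = 5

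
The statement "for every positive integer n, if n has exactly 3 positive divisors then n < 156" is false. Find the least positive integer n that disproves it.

We need the least positive integer n for which n has exactly 3 positive divisors but the claim fails.
The first 5 eligible values, up to n = 121, all satisfy the conclusion.
n = 169: τ(169) = 3; 169 ≥ 156.
Thus n = 169 disproves the claim, and no smaller n works.

n = 169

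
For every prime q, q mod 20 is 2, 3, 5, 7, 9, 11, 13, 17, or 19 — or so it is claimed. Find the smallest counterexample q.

We need the least prime q for which the claim fails.
The first 12 eligible values, up to q = 37, all satisfy the conclusion.
q = 41: 41 mod 20 = 1 — not in {2, 3, 5, 7, 9, 11, 13, 17, 19}.
Thus q = 41 disproves the claim, and no smaller q works.

q = 41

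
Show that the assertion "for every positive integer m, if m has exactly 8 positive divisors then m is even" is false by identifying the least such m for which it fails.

m = 105

The first 12 eligible values, up to m = 104, all satisfy the conclusion.
m = 105: divisors of 105: 1, 3, 5, 7, 15, 21, 35, 105; 105 is odd.
Thus m = 105 disproves the claim, and no smaller m works.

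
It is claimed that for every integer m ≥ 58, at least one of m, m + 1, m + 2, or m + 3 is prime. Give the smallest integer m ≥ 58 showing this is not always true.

m = 62

The first 4 eligible values, up to m = 61, all satisfy the conclusion.
m = 62: 62 = 2 × 31; 63 = 3 × 21; 64 = 2 × 32; 65 = 5 × 13 — all composite.
Hence m = 62 is a counterexample.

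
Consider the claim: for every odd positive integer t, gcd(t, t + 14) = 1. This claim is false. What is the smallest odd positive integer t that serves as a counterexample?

We need the least odd positive integer t for which gcd(t, t + 14) > 1.
t = 1: gcd(1, 15) = 1.
t = 3: gcd(3, 17) = 1.
t = 5: gcd(5, 19) = 1.
t = 7: gcd(7, 21) = 7.
Hence t = 7 is a counterexample.

t = 7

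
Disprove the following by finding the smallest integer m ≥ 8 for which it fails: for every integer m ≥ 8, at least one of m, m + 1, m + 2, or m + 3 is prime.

A counterexample is any integer m ≥ 8 such that m, m + 1, m + 2, m + 3 are all composite; we check each in order.
The first 16 eligible values, up to m = 23, all satisfy the conclusion.
m = 24: 24 = 2 × 12; 25 = 5 × 5; 26 = 2 × 13; 27 = 3 × 9 — all composite.
Thus m = 24 disproves the claim, and no smaller m works.

m = 24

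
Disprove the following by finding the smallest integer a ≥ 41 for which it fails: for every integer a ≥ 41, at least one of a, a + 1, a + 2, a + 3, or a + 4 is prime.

We need the least integer a ≥ 41 for which a, a + 1, a + 2, a + 3, a + 4 are all composite.
For a = 41, 42, 43, 44, 45, 46, 47 the conclusion holds.
a = 48: 48 = 2 × 24; 49 = 7 × 7; 50 = 2 × 25; 51 = 3 × 17; 52 = 2 × 26 — all composite.
Thus a = 48 disproves the claim, and no smaller a works.

a = 48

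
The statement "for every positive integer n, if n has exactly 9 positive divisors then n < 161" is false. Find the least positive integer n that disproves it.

Check each positive integer n in order until n has exactly 9 positive divisors but the claim fails.
n = 36: τ(36) = 9; 36 < 161.
n = 100: τ(100) = 9; 100 < 161.
n = 196: τ(196) = 9; 196 ≥ 161.
So n = 196 is the smallest counterexample.

n = 196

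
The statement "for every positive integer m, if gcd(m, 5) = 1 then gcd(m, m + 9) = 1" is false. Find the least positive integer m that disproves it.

m = 3

We need the least positive integer m for which gcd(m, 5) = 1 but gcd(m, m + 9) > 1.
m = 1: gcd(1, 10) = 1.
m = 2: gcd(2, 11) = 1.
m = 3: gcd(3, 12) = 3.
So m = 3 is the smallest counterexample.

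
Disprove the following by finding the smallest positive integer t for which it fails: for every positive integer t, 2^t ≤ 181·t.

t = 11

We need the least positive integer t for which 2^t > 181·t.
For t = 1, 2, 3, 4, 5, 6, 7, 8, 9, 10 the conclusion holds.
t = 11: 2^t = 2048 and 181·t = 1991, so 2048 > 1991.
Thus t = 11 disproves the claim, and no smaller t works.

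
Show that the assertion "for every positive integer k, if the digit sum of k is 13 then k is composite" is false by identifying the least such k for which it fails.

k = 67

We need the least positive integer k for which the digit sum of k is 13 but k is prime.
k = 49: digit sum 13; 49 is composite.
k = 58: digit sum 13; 58 is composite.
k = 67: digit sum 13; 67 is prime, not composite.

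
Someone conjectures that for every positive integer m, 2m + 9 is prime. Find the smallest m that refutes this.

m = 3

We need the least positive integer m for which 2m + 9 is not prime.
For m = 1, 2 the conclusion holds.
m = 3: 2m + 9 = 15 = 3 × 5, composite.
Thus m = 3 disproves the claim, and no smaller m works.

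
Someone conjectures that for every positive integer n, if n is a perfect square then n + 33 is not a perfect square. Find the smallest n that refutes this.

n = 16

We need the least positive integer n for which n is a perfect square but n + 33 is a perfect square.
For n = 1, 4, 9 the conclusion holds.
n = 16: 16 = 4² and 16 + 33 = 49 = 7².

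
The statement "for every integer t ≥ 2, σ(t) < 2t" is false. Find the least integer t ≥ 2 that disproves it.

t = 6

Check each integer t ≥ 2 in order until the claim fails.
The first 4 eligible values, up to t = 5, all satisfy the conclusion.
t = 6: σ(6) = 12; 12 ≥ 12.
So t = 6 is the smallest counterexample.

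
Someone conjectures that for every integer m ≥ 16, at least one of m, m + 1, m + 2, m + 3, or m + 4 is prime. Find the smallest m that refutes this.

m = 24

For m = 16, 17, 18, 19, 20, 21, 22, 23 the conclusion holds.
m = 24: 24 = 2 × 12; 25 = 5 × 5; 26 = 2 × 13; 27 = 3 × 9; 28 = 2 × 14 — all composite.
So m = 24 is the smallest counterexample.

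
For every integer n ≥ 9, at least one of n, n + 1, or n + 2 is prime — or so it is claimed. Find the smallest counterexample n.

The first 5 eligible values, up to n = 13, all satisfy the conclusion.
n = 14: 14 = 2 × 7; 15 = 3 × 5; 16 = 2 × 8 — all composite.
Thus n = 14 disproves the claim, and no smaller n works.

n = 14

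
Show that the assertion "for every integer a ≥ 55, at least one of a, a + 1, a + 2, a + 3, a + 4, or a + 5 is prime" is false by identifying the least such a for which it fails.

The first 35 eligible values, up to a = 89, all satisfy the conclusion.
a = 90: 90 = 2 × 45; 91 = 7 × 13; 92 = 2 × 46; 93 = 3 × 31; 94 = 2 × 47; 95 = 5 × 19 — all composite.

a = 90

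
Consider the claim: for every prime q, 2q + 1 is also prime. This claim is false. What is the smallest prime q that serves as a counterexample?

For q = 2, 3, 5 the conclusion holds.
q = 7: 2q + 1 = 15 = 3 × 5, not prime.
Hence q = 7 is a counterexample.

q = 7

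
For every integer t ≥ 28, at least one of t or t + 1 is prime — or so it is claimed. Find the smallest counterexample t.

A counterexample is any integer t ≥ 28 such that t, t + 1 are both composite; we check each in order.
For t = 28, 29, 30, 31 the conclusion holds.
t = 32: 32 = 2 × 16; 33 = 3 × 11 — both composite.

t = 32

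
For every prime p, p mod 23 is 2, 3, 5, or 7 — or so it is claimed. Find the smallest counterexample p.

p = 11

The first 4 eligible values, up to p = 7, all satisfy the conclusion.
p = 11: 11 mod 23 = 11 — not in {2, 3, 5, 7}.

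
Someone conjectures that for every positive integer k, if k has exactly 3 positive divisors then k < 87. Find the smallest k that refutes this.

A counterexample is any positive integer k such that k has exactly 3 positive divisors but the claim fails; we check each in order.
The first 4 eligible values, up to k = 49, all satisfy the conclusion.
k = 121: τ(121) = 3; 121 ≥ 87.

k = 121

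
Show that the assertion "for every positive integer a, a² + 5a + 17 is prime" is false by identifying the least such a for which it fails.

a = 8

For a = 1, 2, 3, 4, 5, 6, 7 the conclusion holds.
a = 8: a² + 5a + 17 = 121 = 11 × 11, composite.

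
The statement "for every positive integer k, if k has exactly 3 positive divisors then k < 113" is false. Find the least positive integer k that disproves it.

A counterexample is any positive integer k such that k has exactly 3 positive divisors but the claim fails; we check each in order.
The first 4 eligible values, up to k = 49, all satisfy the conclusion.
k = 121: τ(121) = 3; 121 ≥ 113.

k = 121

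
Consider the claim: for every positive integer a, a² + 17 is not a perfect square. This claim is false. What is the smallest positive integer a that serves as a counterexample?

a = 8

Check each positive integer a in order until a² + 17 is a perfect square.
a = 1: 1² + 17 = 18, not a perfect square.
a = 2: 2² + 17 = 21, not a perfect square.
a = 3: 3² + 17 = 26, not a perfect square.
a = 4: 4² + 17 = 33, not a perfect square.
a = 5: 5² + 17 = 42, not a perfect square.
a = 6: 6² + 17 = 53, not a perfect square.
a = 7: 7² + 17 = 66, not a perfect square.
a = 8: 8² + 17 = 81 = 9², a perfect square.
Thus a = 8 disproves the claim, and no smaller a works.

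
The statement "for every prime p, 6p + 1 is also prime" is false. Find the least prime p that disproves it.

A counterexample is any prime p such that 6p + 1 is not prime; we check each in order.
For p = 2, 3, 5, 7, 11, 13, 17 the conclusion holds.
p = 19: 6p + 1 = 115 = 5 × 23, not prime.

p = 19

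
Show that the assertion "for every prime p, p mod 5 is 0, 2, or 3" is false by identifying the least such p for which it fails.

A counterexample is any prime p such that the claim fails; we check each in order.
For p = 2, 3, 5, 7 the conclusion holds.
p = 11: 11 mod 5 = 1 — not in {0, 2, 3}.
Thus p = 11 disproves the claim, and no smaller p works.

p = 11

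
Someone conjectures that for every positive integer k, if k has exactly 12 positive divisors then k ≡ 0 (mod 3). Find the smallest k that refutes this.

k = 140

k = 60: τ(60) = 12; 60 ≡ 0 (mod 3).
k = 72: τ(72) = 12; 72 ≡ 0 (mod 3).
k = 84: τ(84) = 12; 84 ≡ 0 (mod 3).
k = 90: τ(90) = 12; 90 ≡ 0 (mod 3).
k = 96: τ(96) = 12; 96 ≡ 0 (mod 3).
k = 108: τ(108) = 12; 108 ≡ 0 (mod 3).
k = 126: τ(126) = 12; 126 ≡ 0 (mod 3).
k = 132: τ(132) = 12; 132 ≡ 0 (mod 3).
k = 140: τ(140) = 12; 140 ≡ 2 (mod 3).
Thus k = 140 disproves the claim, and no smaller k works.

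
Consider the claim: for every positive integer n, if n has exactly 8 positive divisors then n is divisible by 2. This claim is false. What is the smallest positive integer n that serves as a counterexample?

Check each positive integer n in order until n has exactly 8 positive divisors but n is not divisible by 2.
For n = 24, 30, 40, 42, …, 88, 102, 104 the conclusion holds.
n = 105: τ(105) = 8; 105 mod 2 = 1.
Thus n = 105 disproves the claim, and no smaller n works.

n = 105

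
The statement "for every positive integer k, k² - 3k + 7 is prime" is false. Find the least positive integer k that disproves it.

k = 6

We need the least positive integer k for which k² - 3k + 7 is not prime.
The first 5 eligible values, up to k = 5, all satisfy the conclusion.
k = 6: k² - 3k + 7 = 25 = 5 × 5, composite.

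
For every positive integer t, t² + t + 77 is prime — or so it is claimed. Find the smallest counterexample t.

For t = 1, 2, 3, 4, 5 the conclusion holds.
t = 6: t² + t + 77 = 119 = 7 × 17, composite.
Hence t = 6 is a counterexample.

t = 6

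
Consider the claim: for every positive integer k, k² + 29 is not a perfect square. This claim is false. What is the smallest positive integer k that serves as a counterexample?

k = 14

For k = 1, 2, 3, 4, …, 11, 12, 13 the conclusion holds.
k = 14: 14² + 29 = 225 = 15², a perfect square.
Hence k = 14 is a counterexample.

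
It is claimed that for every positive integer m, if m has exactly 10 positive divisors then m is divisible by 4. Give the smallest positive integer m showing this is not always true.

m = 162

A counterexample is any positive integer m such that m has exactly 10 positive divisors but m is not divisible by 4; we check each in order.
For m = 48, 80, 112 the conclusion holds.
m = 162: τ(162) = 10; 162 mod 4 = 2.
So m = 162 is the smallest counterexample.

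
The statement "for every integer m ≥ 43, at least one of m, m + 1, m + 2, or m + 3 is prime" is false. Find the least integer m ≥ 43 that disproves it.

m = 48

The first 5 eligible values, up to m = 47, all satisfy the conclusion.
m = 48: 48 = 2 × 24; 49 = 7 × 7; 50 = 2 × 25; 51 = 3 × 17 — all composite.
So m = 48 is the smallest counterexample.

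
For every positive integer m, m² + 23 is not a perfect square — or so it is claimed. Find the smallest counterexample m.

m = 11

For m = 1, 2, 3, 4, 5, 6, 7, 8, 9, 10 the conclusion holds.
m = 11: 11² + 23 = 144 = 12², a perfect square.
Thus m = 11 disproves the claim, and no smaller m works.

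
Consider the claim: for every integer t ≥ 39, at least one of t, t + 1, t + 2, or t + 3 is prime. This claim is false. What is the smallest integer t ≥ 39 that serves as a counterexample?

t = 48

Check each integer t ≥ 39 in order until t, t + 1, t + 2, t + 3 are all composite.
The first 9 eligible values, up to t = 47, all satisfy the conclusion.
t = 48: 48 = 2 × 24; 49 = 7 × 7; 50 = 2 × 25; 51 = 3 × 17 — all composite.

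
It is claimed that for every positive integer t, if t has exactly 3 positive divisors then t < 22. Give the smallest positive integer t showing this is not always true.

t = 25

Check each positive integer t in order until t has exactly 3 positive divisors but the claim fails.
For t = 4, 9 the conclusion holds.
t = 25: τ(25) = 3; 25 ≥ 22.
Hence t = 25 is a counterexample.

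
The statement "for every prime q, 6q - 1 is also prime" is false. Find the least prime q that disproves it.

A counterexample is any prime q such that 6q - 1 is not prime; we check each in order.
The first 4 eligible values, up to q = 7, all satisfy the conclusion.
q = 11: 6q - 1 = 65 = 5 × 13, not prime.
Thus q = 11 disproves the claim, and no smaller q works.

q = 11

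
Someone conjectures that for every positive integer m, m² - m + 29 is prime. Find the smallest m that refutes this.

m = 3

For m = 1, 2 the conclusion holds.
m = 3: m² - m + 29 = 35 = 5 × 7, composite.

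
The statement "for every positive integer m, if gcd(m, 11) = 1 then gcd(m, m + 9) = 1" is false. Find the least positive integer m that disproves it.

We need the least positive integer m for which gcd(m, 11) = 1 but gcd(m, m + 9) > 1.
m = 1: gcd(1, 10) = 1.
m = 2: gcd(2, 11) = 1.
m = 3: gcd(3, 12) = 3.

m = 3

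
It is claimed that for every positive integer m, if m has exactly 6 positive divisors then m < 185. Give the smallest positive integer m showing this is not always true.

m = 188

For m = 12, 18, 20, 28, …, 171, 172, 175 the conclusion holds.
m = 188: τ(188) = 6; 188 ≥ 185.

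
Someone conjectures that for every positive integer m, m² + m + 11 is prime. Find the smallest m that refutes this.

m = 10

We need the least positive integer m for which m² + m + 11 is not prime.
For m = 1, 2, 3, 4, 5, 6, 7, 8, 9 the conclusion holds.
m = 10: m² + m + 11 = 121 = 11 × 11, composite.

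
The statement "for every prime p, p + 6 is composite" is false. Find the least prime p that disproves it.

p = 5

Check each prime p in order until p + 6 is prime.
For p = 2, 3 the conclusion holds.
p = 5: p + 6 = 11, prime — not composite.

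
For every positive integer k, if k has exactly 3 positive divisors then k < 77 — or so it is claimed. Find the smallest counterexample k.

Check each positive integer k in order until k has exactly 3 positive divisors but the claim fails.
k = 4: τ(4) = 3; 4 < 77.
k = 9: τ(9) = 3; 9 < 77.
k = 25: τ(25) = 3; 25 < 77.
k = 49: τ(49) = 3; 49 < 77.
k = 121: τ(121) = 3; 121 ≥ 77.
Thus k = 121 disproves the claim, and no smaller k works.

k = 121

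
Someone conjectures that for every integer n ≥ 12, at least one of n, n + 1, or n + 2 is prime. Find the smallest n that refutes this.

n = 14

We need the least integer n ≥ 12 for which n, n + 1, n + 2 are all composite.
For n = 12, 13 the conclusion holds.
n = 14: 14 = 2 × 7; 15 = 3 × 5; 16 = 2 × 8 — all composite.
Hence n = 14 is a counterexample.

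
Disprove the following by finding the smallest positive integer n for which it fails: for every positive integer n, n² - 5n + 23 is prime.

Check each positive integer n in order until n² - 5n + 23 is not prime.
For n = 1, 2, 3, 4, …, 16, 17, 18 the conclusion holds.
n = 19: n² - 5n + 23 = 289 = 17 × 17, composite.
So n = 19 is the smallest counterexample.

n = 19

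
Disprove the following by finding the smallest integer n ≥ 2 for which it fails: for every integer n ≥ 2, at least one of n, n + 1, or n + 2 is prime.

A counterexample is any integer n ≥ 2 such that n, n + 1, n + 2 are all composite; we check each in order.
For n = 2, 3, 4, 5, 6, 7 the conclusion holds.
n = 8: 8 = 2 × 4; 9 = 3 × 3; 10 = 2 × 5 — all composite.
Thus n = 8 disproves the claim, and no smaller n works.

n = 8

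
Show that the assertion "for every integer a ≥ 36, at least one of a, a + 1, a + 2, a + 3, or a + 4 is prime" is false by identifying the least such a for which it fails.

a = 48

Check each integer a ≥ 36 in order until a, a + 1, a + 2, a + 3, a + 4 are all composite.
For a = 36, 37, 38, 39, …, 45, 46, 47 the conclusion holds.
a = 48: 48 = 2 × 24; 49 = 7 × 7; 50 = 2 × 25; 51 = 3 × 17; 52 = 2 × 26 — all composite.
So a = 48 is the smallest counterexample.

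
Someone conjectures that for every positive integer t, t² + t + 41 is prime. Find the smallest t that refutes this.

t = 40

A counterexample is any positive integer t such that t² + t + 41 is not prime; we check each in order.
The first 39 eligible values, up to t = 39, all satisfy the conclusion.
t = 40: t² + t + 41 = 1681 = 41 × 41, composite.
So t = 40 is the smallest counterexample.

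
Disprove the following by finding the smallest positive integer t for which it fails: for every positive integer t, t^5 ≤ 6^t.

t = 3

t = 1: t^5 = 1 and 6^t = 6, so 1 ≤ 6.
t = 2: t^5 = 32 and 6^t = 36, so 32 ≤ 36.
t = 3: t^5 = 243 and 6^t = 216, so 243 > 216.
So t = 3 is the smallest counterexample.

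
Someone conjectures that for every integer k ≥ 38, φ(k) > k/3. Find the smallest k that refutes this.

We need the least integer k ≥ 38 for which the claim fails.
The first 4 eligible values, up to k = 41, all satisfy the conclusion.
k = 42: φ(42) = 12 and 42/3 = 14, so φ(42) ≤ 42/3.

k = 42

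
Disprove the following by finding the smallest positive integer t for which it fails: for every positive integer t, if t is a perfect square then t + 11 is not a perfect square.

Check each positive integer t in order until t is a perfect square but t + 11 is a perfect square.
The first 4 eligible values, up to t = 16, all satisfy the conclusion.
t = 25: 25 = 5² and 25 + 11 = 36 = 6².

t = 25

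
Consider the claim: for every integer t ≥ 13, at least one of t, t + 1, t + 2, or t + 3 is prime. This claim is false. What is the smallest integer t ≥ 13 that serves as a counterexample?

We need the least integer t ≥ 13 for which t, t + 1, t + 2, t + 3 are all composite.
The first 11 eligible values, up to t = 23, all satisfy the conclusion.
t = 24: 24 = 2 × 12; 25 = 5 × 5; 26 = 2 × 13; 27 = 3 × 9 — all composite.
Hence t = 24 is a counterexample.

t = 24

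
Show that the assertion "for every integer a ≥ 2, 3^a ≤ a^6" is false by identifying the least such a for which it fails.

For a = 2, 3, 4, 5, …, 12, 13, 14 the conclusion holds.
a = 15: 3^a = 14348907 and a^6 = 11390625, so 14348907 > 11390625.
Hence a = 15 is a counterexample.

a = 15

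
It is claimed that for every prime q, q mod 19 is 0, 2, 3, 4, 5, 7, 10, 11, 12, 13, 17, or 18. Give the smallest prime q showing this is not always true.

We need the least prime q for which the claim fails.
For q = 2, 3, 5, 7, …, 37, 41, 43 the conclusion holds.
q = 47: 47 mod 19 = 9 — not in {0, 2, 3, 4, 5, 7, 10, 11, 12, 13, 17, 18}.

q = 47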